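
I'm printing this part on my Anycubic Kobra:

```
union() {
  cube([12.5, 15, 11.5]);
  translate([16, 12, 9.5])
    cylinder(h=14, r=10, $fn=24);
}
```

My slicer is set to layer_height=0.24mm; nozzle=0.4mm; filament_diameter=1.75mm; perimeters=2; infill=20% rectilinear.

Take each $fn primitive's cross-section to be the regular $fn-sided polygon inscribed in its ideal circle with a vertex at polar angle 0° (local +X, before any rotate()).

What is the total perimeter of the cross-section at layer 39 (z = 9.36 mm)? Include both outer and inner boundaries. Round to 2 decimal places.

55.00 mm

At z = 9.36 mm: the cube is present — its section is the full 12.5×15 rectangle (perimeter 55.00 mm); the cylinder at (16, 12) is absent (z outside [9.5, 23.5]); Combining (union): only the 12.5×15 cube is present, so the union is just that shape — boundary = 55.00 mm. Overall, the cross-section is a single solid region. Total boundary length (outer) = 55.00 mm.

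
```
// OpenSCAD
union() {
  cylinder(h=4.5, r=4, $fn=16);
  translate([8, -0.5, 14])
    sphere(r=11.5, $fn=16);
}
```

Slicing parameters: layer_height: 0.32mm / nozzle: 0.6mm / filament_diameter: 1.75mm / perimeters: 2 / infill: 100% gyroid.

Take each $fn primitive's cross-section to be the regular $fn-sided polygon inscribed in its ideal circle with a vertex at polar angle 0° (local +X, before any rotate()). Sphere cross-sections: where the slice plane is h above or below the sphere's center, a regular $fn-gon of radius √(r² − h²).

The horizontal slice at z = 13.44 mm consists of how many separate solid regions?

At z = 13.44 mm: the cylinder is absent (z outside [0, 4.5]); the sphere at (8, -0.5): section is a regular 16-gon, circumradius = √(r²−h²) = √(11.5²−0.56²) = 11.486; Taking the union: only the r=11.5 sphere at (8, -0.5) is present, so the union is just that shape — 1 connected region. The result has 1 disconnected region.

1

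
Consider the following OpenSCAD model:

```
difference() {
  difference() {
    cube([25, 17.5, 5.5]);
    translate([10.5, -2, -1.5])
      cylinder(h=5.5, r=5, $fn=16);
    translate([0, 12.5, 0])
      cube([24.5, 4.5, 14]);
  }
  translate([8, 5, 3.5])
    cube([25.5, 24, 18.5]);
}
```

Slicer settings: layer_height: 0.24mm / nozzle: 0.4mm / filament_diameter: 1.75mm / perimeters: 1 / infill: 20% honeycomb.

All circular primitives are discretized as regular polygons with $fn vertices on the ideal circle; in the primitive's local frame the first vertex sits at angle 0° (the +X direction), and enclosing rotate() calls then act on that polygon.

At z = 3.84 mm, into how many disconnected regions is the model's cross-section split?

At z = 3.84 mm: the cube is present — its section is the full 25×17.5 rectangle; the cylinder at (10.5, -2): section is a regular 16-gon, circumradius r=5; the 24.5×4.5 cube at (0, 12.5) contributes its full rectangle; Taking the first minus the rest: starting from the 25×17.5 cube, the r=5 cylinder at (10.5, -2) partially overlaps it — only the 19.07 mm² overlap (of its 76.54 mm²) is removed, clipping the outline; the 24.5×4.5 cube at (0, 12.5) lies inside it touching the edge (removes its full 110.25 mm²) — 1 connected region; the 25.5×24 cube at (8, 5) contributes its full rectangle; Taking the first minus the rest: starting from that combined region, the 25.5×24 cube at (8, 5) partially overlaps it — only the 138.25 mm² overlap (of its 612.00 mm²) is removed, clipping the outline — 2 connected regions. The result has 2 disconnected regions.

2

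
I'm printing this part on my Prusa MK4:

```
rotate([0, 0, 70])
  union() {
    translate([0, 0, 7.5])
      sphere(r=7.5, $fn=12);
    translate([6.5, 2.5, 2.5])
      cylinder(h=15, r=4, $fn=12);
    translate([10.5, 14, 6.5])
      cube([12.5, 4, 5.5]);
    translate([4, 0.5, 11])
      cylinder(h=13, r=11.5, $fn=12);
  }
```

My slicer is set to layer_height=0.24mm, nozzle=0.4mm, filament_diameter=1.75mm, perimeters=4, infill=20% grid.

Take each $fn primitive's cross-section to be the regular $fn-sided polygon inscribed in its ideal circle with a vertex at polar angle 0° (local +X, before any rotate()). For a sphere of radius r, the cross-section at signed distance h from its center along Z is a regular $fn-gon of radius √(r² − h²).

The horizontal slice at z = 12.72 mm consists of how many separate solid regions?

1

At z = 12.72 mm: the r=7.5 sphere slices to a regular 12-gon of circumradius 5.385 (√(r²−h²) with h=5.22 from center); the r=4 cylinder at (6.5, 2.5) gives a regular 12-gon of circumradius 4 (constant along its height); the cube at (10.5, 14) is absent (z outside [6.5, 12]); the r=11.5 cylinder at (4, 0.5) gives a regular 12-gon of circumradius 11.5 (constant along its height); Combining (union): the regions partially overlap (shared area 135.00 mm²), so overlapping operands fuse into one piece — 1 connected region; (rotated 70° about Z; rotation is an isometry so areas/perimeters/island counts are preserved). The result has 1 disconnected region.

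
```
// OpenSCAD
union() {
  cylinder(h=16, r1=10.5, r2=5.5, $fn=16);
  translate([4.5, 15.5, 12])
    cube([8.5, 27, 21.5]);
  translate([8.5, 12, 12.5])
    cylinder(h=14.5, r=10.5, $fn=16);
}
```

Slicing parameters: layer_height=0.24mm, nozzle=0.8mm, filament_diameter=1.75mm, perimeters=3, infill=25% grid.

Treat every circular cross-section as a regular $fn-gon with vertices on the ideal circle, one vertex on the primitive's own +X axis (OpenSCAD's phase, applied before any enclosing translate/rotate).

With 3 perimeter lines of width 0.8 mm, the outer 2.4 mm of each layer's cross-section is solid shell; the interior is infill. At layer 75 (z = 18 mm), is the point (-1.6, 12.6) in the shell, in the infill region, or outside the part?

shell

At z = 18 mm: the cone is not intersected at this z (z outside [0, 16]); the cube at (4.5, 15.5) (footprint 8.5×27) is included at this height; the cylinder at (8.5, 12): section is a regular 16-gon, circumradius r=10.5; Taking the union: the regions partially overlap (shared area 55.84 mm²), so overlapping operands fuse into one piece — 1 connected region. Overall, the cross-section is a single solid region. The nearest boundary edge runs (-2.00, 12.00)→(-1.20, 16.02); distance from the point to it = 0.28 mm. The point is inside the cross-section, 0.28 mm from the nearest boundary — within the 2.4 mm shell band (3 × 0.8).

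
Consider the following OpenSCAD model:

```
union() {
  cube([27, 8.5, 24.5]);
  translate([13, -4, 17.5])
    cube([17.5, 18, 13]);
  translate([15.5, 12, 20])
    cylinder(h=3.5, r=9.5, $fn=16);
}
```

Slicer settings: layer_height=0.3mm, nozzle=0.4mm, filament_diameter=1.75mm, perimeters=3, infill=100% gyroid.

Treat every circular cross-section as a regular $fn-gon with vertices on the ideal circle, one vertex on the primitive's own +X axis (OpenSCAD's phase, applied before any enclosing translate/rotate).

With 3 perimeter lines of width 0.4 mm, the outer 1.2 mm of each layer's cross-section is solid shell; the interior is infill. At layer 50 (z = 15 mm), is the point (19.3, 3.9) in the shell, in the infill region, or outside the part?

At z = 15 mm: the cube (footprint 27×8.5) is included at this height; the cube at (13, -4) is absent (z outside [17.5, 30.5]); the cylinder at (15.5, 12) is absent (z outside [20, 23.5]); Merging all regions: only the 27×8.5 cube is present, so the union is just that shape — 1 connected region. Overall, the cross-section is a single solid region. The nearest boundary edge runs (0.00, 0.00)→(27.00, 0.00); distance from the point to it = 3.90 mm. The point is inside the cross-section and 3.90 mm from the nearest boundary — more than the 1.2 mm shell width (3 × 0.4), so it's in the infill interior.

infill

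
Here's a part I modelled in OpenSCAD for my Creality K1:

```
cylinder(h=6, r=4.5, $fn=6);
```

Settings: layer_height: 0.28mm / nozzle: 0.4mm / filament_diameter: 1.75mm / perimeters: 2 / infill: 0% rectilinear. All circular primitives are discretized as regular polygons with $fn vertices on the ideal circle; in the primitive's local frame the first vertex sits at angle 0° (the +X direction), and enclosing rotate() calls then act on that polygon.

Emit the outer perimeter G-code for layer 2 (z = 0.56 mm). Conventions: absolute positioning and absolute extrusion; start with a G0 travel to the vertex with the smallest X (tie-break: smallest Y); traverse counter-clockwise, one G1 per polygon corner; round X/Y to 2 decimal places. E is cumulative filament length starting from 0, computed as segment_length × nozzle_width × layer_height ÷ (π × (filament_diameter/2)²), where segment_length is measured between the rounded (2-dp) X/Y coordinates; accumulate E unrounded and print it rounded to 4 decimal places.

G0 X-4.50 Y0.00 Z0.56
G1 X-2.25 Y-3.90 E0.2097
G1 X2.25 Y-3.90 E0.4192
G1 X4.50 Y0.00 E0.6288
G1 X2.25 Y3.90 E0.8385
G1 X-2.25 Y3.90 E1.0480
G1 X-4.50 Y0.00 E1.2577

At z = 0.56 mm: the r=4.5 cylinder contributes a regular 6-gon of circumradius 4.5. The outline is a single polygon with 6 vertices. Extrusion per mm of travel: 0.4 × 0.28 / (π × 0.875²) = 0.046564. Accumulating E over each segment gives final E = 1.2577.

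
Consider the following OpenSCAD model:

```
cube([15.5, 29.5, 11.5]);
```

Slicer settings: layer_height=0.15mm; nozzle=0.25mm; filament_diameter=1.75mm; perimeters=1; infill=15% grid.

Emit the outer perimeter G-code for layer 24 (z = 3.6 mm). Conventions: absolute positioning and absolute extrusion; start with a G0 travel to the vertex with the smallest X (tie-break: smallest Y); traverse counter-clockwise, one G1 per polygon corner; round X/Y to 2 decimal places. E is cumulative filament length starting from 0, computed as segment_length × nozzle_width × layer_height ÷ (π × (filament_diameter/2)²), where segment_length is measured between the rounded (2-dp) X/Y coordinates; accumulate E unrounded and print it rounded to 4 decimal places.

G0 X0.00 Y0.00 Z3.60
G1 X15.50 Y0.00 E0.2417
G1 X15.50 Y29.50 E0.7016
G1 X0.00 Y29.50 E0.9432
G1 X0.00 Y0.00 E1.4032

At z = 3.6 mm: the 15.5×29.5 cube contributes its full rectangle. The outline is a single polygon with 4 vertices. Extrusion per mm of travel: 0.25 × 0.15 / (π × 0.875²) = 0.015591. Accumulating E over each segment gives final E = 1.4032.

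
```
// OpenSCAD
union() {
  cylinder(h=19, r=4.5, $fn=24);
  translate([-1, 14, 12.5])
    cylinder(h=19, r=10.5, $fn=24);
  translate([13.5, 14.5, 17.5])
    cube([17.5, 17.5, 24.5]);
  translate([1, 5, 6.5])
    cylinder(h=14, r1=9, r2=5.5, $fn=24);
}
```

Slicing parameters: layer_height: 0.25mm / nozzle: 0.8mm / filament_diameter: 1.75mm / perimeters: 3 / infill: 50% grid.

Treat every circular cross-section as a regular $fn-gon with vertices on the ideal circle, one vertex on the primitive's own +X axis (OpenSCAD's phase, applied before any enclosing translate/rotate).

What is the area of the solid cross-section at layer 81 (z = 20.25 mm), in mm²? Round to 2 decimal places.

688.86 mm²

At z = 20.25 mm: the cylinder does not reach this height (z outside [0, 19]); the cylinder at (-1, 14): section is a regular 24-gon, circumradius r=10.5 (area = (24/2)·10.500²·sin(360°/24) = 342.42 mm²); the 17.5×17.5 cube at (13.5, 14.5) contributes its full rectangle (area 306.25 mm²); the cone at (1, 5) contributes a regular 24-gon of circumradius 5.562 (interpolated between r1=9 and r2=5.5 at t=0.982) (area = (24/2)·5.562²·sin(360°/24) = 96.10 mm²); Merging all regions: the regions partially overlap — summed areas 744.77 mm² minus the doubly-counted overlap 55.90 mm² gives 688.86 mm² — area = 688.86 mm². Overall, the cross-section has 2 separate islands. Net area = 688.86 mm².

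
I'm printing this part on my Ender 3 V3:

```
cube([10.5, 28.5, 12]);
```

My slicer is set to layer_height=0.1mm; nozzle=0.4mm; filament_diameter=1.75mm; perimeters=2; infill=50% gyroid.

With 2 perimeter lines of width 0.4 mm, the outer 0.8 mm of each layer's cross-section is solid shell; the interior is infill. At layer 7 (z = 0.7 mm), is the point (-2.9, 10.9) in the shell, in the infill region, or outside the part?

outside

At z = 0.7 mm: the 10.5×28.5 cube contributes its full rectangle. Overall, the cross-section is a single solid region. The nearest boundary edge runs (0.00, 28.50)→(0.00, 0.00); distance from the point to it = 2.90 mm. The point is not inside any of the regions above, so it lies outside the cross-section (2.90 mm from the nearest boundary).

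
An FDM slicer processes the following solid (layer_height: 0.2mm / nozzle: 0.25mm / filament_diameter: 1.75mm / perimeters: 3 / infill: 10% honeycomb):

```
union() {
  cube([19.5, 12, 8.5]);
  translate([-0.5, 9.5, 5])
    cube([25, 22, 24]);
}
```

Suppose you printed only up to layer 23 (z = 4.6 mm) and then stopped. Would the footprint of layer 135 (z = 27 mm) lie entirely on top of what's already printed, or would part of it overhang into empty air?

part overhangs

Compare the two slices. At z = 4.6: the cube (footprint 19.5×12) is included at this height (area 234.00 mm²); the cube at (-0.5, 9.5) does not reach this height (z outside [5, 29]); Combining (union): only the 19.5×12 cube is present, so the union is just that shape — area = 234.00 mm². At z = 27: the cube does not reach this height (z outside [0, 8.5]); the 25×22 cube at (-0.5, 9.5) contributes its full rectangle (area 550.00 mm²); Merging all regions: only the 25×22 cube at (-0.5, 9.5) is present, so the union is just that shape — area = 550.00 mm². Checking containment: at z = 27 the cross-section extends beyond the z = 4.6 cross-section by about 501.25 mm².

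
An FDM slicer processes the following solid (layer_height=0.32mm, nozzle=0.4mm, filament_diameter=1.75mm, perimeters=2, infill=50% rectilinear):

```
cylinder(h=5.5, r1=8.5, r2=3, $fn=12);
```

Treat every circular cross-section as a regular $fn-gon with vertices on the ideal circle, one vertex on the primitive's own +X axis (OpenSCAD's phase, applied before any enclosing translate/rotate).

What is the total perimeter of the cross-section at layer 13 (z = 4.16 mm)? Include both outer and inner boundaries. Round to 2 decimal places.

26.96 mm

At z = 4.16 mm: the cone (r1=8.5→r2=3) has section circumradius 4.340 here — a regular 12-gon (perimeter = 2·12·4.340·sin(180°/12) = 26.96 mm). Overall, the cross-section is a single solid region. Total boundary length (outer) = 26.96 mm.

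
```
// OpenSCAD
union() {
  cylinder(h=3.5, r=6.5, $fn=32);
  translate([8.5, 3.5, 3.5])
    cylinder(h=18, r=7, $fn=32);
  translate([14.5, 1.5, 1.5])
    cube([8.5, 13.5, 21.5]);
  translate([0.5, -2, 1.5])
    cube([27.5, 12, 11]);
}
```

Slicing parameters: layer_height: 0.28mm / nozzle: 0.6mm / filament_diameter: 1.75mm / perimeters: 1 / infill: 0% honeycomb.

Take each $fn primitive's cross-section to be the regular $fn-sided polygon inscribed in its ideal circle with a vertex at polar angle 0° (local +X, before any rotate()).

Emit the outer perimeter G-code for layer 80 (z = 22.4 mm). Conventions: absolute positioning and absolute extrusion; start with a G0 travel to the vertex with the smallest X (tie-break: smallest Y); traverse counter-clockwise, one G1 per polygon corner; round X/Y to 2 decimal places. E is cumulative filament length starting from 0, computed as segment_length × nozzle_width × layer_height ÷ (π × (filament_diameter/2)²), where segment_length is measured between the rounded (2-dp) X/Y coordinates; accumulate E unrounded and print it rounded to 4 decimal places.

G0 X14.50 Y1.50 Z22.40
G1 X23.00 Y1.50 E0.5937
G1 X23.00 Y15.00 E1.5366
G1 X14.50 Y15.00 E2.1303
G1 X14.50 Y1.50 E3.0732

At z = 22.4 mm: the cylinder is absent (z outside [0, 3.5]); the cylinder at (8.5, 3.5) is not intersected at this z (z outside [3.5, 21.5]); the 8.5×13.5 cube at (14.5, 1.5) contributes its full rectangle; the cube at (0.5, -2) is not intersected at this z (z outside [1.5, 12.5]); Combining (union): only the 8.5×13.5 cube at (14.5, 1.5) is present, so the union is just that shape — 1 connected region. The outline is a single polygon with 4 vertices. Extrusion per mm of travel: 0.6 × 0.28 / (π × 0.875²) = 0.069846. Accumulating E over each segment gives final E = 3.0732.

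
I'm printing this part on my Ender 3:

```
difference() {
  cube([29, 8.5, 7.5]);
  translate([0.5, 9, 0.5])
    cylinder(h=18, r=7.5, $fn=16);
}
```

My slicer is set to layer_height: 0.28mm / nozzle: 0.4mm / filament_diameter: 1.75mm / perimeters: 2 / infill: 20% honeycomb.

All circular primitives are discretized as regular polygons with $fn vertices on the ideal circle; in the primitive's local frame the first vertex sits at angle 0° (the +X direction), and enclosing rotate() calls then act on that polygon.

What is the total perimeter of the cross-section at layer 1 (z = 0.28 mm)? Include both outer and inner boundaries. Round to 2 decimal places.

75.00 mm

At z = 0.28 mm: the cube is present — its section is the full 29×8.5 rectangle (perimeter 75.00 mm); the cylinder at (0.5, 9) is not intersected at this z (z outside [0.5, 18.5]); After the difference (first − rest): none of the subtracted shapes is present at this height, so the 29×8.5 cube is unchanged — boundary = 75.00 mm. Overall, the cross-section is a single solid region. Total boundary length (outer) = 75.00 mm.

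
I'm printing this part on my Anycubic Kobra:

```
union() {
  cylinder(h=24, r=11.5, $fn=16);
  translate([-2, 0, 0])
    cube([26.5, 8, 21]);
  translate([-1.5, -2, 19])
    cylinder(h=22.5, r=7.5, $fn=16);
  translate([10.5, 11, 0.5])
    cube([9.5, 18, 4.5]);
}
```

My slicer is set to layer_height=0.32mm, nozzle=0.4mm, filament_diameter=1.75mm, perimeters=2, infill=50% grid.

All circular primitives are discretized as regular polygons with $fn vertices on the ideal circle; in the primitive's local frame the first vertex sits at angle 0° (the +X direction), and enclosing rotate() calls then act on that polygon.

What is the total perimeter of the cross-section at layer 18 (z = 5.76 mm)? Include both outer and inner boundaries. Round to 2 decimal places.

100.26 mm

At z = 5.76 mm: the r=11.5 cylinder contributes a regular 16-gon of circumradius 11.5 (perimeter = 2·16·11.500·sin(180°/16) = 71.79 mm); the 26.5×8 cube at (-2, 0) contributes its full rectangle (perimeter 69.00 mm); the cylinder at (-1.5, -2) does not reach this height (z outside [19, 41.5]); the cube at (10.5, 11) is absent (z outside [0.5, 5]); Combining (union): the regions partially overlap (shared area 98.60 mm²), so the edge portions inside another operand are dropped and the merged outline is re-measured after clipping — boundary = 100.26 mm. Overall, the cross-section is a single solid region. Total boundary length (outer) = 100.26 mm.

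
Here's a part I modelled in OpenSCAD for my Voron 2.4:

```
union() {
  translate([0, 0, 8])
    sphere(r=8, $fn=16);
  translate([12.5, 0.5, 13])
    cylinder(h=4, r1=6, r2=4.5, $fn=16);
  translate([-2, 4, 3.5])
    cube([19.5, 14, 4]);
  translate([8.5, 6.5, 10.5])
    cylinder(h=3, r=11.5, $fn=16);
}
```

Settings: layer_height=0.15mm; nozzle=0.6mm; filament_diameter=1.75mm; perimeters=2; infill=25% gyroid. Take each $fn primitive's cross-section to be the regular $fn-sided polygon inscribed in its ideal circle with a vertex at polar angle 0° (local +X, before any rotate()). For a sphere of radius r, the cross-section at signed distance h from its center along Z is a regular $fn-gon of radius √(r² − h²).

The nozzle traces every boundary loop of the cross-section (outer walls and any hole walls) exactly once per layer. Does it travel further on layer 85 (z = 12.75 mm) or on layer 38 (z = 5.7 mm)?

layer 38 (z = 5.7 mm)

Layer 85 (z = 12.75): the r=8 sphere slices to a regular 16-gon of circumradius 6.437 (√(r²−h²) with h=4.75 from center) (perimeter = 2·16·6.437·sin(180°/16) = 40.19 mm); the cone at (12.5, 0.5) is absent (z outside [13, 17]); the cube at (-2, 4) is absent (z outside [3.5, 7.5]); the r=11.5 cylinder at (8.5, 6.5) gives a regular 16-gon of circumradius 11.5 (constant along its height) (perimeter = 2·16·11.500·sin(180°/16) = 71.79 mm); Taking the union: the regions partially overlap (shared area 63.88 mm²), so the edge portions inside another operand are dropped and the merged outline is re-measured after clipping — boundary = 81.00 mm. So its perimeter = 81.00 mm. Layer 38 (z = 5.7): the sphere: section is a regular 16-gon, circumradius = √(r²−h²) = √(8²−2.3²) = 7.662 (perimeter = 2·16·7.662·sin(180°/16) = 47.83 mm); the cone at (12.5, 0.5) is absent (z outside [13, 17]); the cube at (-2, 4) (footprint 19.5×14) is included at this height (perimeter 67.00 mm); the cylinder at (8.5, 6.5) does not reach this height (z outside [10.5, 13.5]); Combining (union): the regions partially overlap (shared area 23.07 mm²), so the edge portions inside another operand are dropped and the merged outline is re-measured after clipping — boundary = 93.48 mm. So its perimeter = 93.48 mm. Layer 38 is larger (93.48 vs 81.00 mm).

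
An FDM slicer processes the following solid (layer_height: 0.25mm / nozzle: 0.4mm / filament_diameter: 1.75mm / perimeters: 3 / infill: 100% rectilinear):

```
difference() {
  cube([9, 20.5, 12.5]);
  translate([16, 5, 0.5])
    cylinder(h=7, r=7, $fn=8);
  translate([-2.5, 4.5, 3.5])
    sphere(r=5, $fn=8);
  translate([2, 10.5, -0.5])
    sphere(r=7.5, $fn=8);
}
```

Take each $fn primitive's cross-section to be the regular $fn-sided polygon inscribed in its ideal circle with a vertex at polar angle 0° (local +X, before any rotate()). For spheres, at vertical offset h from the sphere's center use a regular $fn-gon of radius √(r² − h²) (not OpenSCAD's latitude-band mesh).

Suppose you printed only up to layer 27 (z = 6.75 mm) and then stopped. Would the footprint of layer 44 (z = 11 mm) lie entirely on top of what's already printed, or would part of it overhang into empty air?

Compare the two slices. At z = 6.75: the cube (footprint 9×20.5) is included at this height (area 184.50 mm²); the r=7 cylinder at (16, 5) gives a regular 8-gon of circumradius 7 (constant along its height) (area = (8/2)·7.000²·sin(360°/8) = 138.59 mm²); the sphere at (-2.5, 4.5): section is a regular 8-gon, circumradius = √(r²−h²) = √(5²−3.25²) = 3.800 (area = (8/2)·3.800²·sin(360°/8) = 40.84 mm²); the sphere at (2, 10.5): section is a regular 8-gon, circumradius = √(r²−h²) = √(7.5²−7.25²) = 1.920 (area = (8/2)·1.920²·sin(360°/8) = 10.43 mm²); After the difference (first − rest): starting from the 9×20.5 cube (184.50 mm²), the r=7 cylinder at (16, 5) misses the remaining region (no effect); the r=5 sphere at (-2.5, 4.5) partially overlaps it — only the 4.01 mm² overlap (of its 40.84 mm²) is removed, clipping the outline; the r=7.5 sphere at (2, 10.5) lies wholly inside it (removes its full 10.43 mm² and its 11.76 mm outline becomes a hole wall) — area = 170.06 mm². At z = 11: the cube is present — its section is the full 9×20.5 rectangle (area 184.50 mm²); the cylinder at (16, 5) does not reach this height (z outside [0.5, 7.5]); the sphere at (-2.5, 4.5) is not intersected at this z (|z−center|=7.500 > r=5); the sphere at (2, 10.5) is absent (|z−center|=11.500 > r=7.5); Subtracting the remaining from the first: none of the subtracted shapes is present at this height, so the 9×20.5 cube is unchanged — area = 184.50 mm². Checking containment: at z = 11 the cross-section extends beyond the z = 6.75 cross-section by about 14.44 mm².

part overhangs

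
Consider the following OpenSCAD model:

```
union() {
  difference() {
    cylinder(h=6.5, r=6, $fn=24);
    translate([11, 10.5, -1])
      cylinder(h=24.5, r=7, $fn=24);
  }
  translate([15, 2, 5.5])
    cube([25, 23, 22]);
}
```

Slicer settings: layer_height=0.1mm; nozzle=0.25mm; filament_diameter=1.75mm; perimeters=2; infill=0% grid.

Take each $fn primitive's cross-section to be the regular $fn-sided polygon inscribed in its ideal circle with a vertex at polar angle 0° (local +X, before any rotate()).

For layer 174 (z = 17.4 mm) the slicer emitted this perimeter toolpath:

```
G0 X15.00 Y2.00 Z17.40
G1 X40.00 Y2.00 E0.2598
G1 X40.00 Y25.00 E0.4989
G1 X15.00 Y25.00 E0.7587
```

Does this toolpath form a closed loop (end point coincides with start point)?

no

Start point (G0): (15.00, 2.00). End point (last G1): the path does not return to the start — open.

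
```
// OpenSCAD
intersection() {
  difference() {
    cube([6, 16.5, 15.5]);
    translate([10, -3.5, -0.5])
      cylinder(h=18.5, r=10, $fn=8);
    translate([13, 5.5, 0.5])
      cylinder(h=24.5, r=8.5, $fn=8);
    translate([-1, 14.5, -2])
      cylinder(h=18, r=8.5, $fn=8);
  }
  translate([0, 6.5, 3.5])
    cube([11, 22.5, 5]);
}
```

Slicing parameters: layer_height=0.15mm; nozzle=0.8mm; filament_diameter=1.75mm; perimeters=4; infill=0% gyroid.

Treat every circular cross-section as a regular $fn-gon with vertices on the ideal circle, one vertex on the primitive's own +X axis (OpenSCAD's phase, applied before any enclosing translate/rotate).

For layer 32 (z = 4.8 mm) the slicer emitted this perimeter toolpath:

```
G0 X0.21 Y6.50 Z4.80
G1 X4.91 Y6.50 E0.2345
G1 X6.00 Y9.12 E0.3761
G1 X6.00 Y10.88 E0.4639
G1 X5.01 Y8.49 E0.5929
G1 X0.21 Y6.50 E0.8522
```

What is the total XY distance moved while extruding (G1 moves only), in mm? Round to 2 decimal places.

Sum the Euclidean lengths of each G1 segment: total = 17.08 mm.

17.08 mm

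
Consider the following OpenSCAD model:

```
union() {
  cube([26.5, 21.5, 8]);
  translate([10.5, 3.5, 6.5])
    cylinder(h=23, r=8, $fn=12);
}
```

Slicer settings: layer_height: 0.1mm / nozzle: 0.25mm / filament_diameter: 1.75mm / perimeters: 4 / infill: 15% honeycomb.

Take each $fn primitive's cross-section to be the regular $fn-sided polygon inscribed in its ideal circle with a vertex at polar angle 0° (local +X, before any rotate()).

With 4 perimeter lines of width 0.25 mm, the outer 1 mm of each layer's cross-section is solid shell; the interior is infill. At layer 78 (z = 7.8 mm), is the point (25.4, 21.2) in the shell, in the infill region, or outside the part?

At z = 7.8 mm: the cube (footprint 26.5×21.5) is included at this height; the cylinder at (10.5, 3.5): section is a regular 12-gon, circumradius r=8; Combining (union): the regions partially overlap (shared area 148.72 mm²), so overlapping operands fuse into one piece — 1 connected region. Overall, the cross-section is a single solid region. The nearest boundary edge runs (0.00, 21.50)→(26.50, 21.50); distance from the point to it = 0.30 mm. The point is inside the cross-section, 0.30 mm from the nearest boundary — within the 1 mm shell band (4 × 0.25).

shell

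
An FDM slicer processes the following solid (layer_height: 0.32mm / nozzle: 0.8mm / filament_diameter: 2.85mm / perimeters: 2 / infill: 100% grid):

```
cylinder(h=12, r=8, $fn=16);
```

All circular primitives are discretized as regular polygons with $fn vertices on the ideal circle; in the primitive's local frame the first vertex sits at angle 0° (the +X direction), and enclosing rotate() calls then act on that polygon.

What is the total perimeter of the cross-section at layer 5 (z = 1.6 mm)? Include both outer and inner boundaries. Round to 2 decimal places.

At z = 1.6 mm: the r=8 cylinder contributes a regular 16-gon of circumradius 8 (perimeter = 2·16·8.000·sin(180°/16) = 49.94 mm). Overall, the cross-section is a single solid region. Total boundary length (outer) = 49.94 mm.

49.94 mm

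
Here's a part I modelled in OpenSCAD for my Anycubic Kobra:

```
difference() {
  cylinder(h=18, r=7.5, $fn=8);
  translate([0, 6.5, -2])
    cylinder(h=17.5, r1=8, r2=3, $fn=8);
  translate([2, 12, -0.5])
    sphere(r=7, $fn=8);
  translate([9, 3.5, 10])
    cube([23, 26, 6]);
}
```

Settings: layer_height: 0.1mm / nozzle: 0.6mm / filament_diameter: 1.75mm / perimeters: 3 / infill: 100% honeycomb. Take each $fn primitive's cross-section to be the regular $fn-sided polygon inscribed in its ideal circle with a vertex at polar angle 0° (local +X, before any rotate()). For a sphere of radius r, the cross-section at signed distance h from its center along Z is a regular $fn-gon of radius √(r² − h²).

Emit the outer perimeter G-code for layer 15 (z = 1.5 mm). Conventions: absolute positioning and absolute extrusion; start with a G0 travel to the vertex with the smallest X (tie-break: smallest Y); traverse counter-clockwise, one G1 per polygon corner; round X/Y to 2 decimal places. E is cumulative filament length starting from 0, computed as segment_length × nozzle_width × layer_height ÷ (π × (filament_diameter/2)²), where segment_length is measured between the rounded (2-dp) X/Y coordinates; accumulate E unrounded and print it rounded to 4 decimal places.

G0 X-7.50 Y0.00 Z1.50
G1 X-5.30 Y-5.30 E0.1431
G1 X0.00 Y-7.50 E0.2863
G1 X5.30 Y-5.30 E0.4294
G1 X7.50 Y0.00 E0.5726
G1 X5.90 Y3.85 E0.6766
G1 X4.95 Y1.55 E0.7387
G1 X0.00 Y-0.50 E0.8723
G1 X-4.95 Y1.55 E1.0060
G1 X-5.90 Y3.85 E1.0680
G1 X-7.50 Y0.00 E1.1720

At z = 1.5 mm: the cylinder: section is a regular 8-gon, circumradius r=7.5; the cone at (0, 6.5) contributes a regular 8-gon of circumradius 7.000 (interpolated between r1=8 and r2=3 at t=0.200); the r=7 sphere at (2, 12) slices to a regular 8-gon of circumradius 6.708 (√(r²−h²) with h=2 from center); the cube at (9, 3.5) is not intersected at this z (z outside [10, 16]); After the difference (first − rest): starting from the r=7.5 cylinder, the cone at (0, 6.5) partially overlaps it — only the 63.04 mm² overlap (of its 138.59 mm²) is removed, clipping the outline; the r=7 sphere at (2, 12) misses the remaining region (no effect) — 1 connected region. The outline is a single polygon with 10 vertices. Extrusion per mm of travel: 0.6 × 0.1 / (π × 0.875²) = 0.024945. Accumulating E over each segment gives final E = 1.1720.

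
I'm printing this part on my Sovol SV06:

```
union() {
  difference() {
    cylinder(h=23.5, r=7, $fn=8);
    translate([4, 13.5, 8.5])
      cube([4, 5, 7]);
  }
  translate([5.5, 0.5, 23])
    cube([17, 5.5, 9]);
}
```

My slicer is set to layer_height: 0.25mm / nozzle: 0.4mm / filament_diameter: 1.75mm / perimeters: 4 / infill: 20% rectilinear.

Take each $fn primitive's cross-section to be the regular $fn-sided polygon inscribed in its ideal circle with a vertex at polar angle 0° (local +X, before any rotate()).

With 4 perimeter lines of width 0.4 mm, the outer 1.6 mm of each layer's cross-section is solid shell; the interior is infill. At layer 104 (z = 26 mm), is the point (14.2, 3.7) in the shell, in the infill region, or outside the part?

At z = 26 mm: the cylinder is not intersected at this z (z outside [0, 23.5]); the cube at (4, 13.5) does not reach this height (z outside [8.5, 15.5]); Taking the first minus the rest: the first operand is absent here, so nothing remains; the cube at (5.5, 0.5) is present — its section is the full 17×5.5 rectangle; Combining (union): only the 17×5.5 cube at (5.5, 0.5) is present, so the union is just that shape — 1 connected region. Overall, the cross-section is a single solid region. The nearest boundary edge runs (22.50, 6.00)→(5.50, 6.00); distance from the point to it = 2.30 mm. The point is inside the cross-section and 2.30 mm from the nearest boundary — more than the 1.6 mm shell width (4 × 0.4), so it's in the infill interior.

infill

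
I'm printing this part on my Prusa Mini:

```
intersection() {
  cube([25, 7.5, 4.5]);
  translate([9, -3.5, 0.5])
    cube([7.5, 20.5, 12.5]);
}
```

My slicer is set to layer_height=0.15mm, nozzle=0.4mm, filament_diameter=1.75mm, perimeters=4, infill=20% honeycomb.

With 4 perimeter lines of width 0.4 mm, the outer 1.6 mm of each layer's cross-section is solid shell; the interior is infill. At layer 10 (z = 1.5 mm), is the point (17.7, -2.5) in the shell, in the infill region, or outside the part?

outside

At z = 1.5 mm: the cube (footprint 25×7.5) is included at this height; the cube at (9, -3.5) is present — its section is the full 7.5×20.5 rectangle; Taking the intersection: the 7.5×20.5 cube at (9, -3.5) partially overlaps the 25×7.5 cube; clipping to the common part keeps 56.25 mm² — 1 connected region. Overall, the cross-section is a single solid region. The nearest boundary edge runs (16.50, 7.50)→(16.50, 0.00); distance from the point to it = 2.77 mm. The point is not inside any of the regions above, so it lies outside the cross-section (2.77 mm from the nearest boundary).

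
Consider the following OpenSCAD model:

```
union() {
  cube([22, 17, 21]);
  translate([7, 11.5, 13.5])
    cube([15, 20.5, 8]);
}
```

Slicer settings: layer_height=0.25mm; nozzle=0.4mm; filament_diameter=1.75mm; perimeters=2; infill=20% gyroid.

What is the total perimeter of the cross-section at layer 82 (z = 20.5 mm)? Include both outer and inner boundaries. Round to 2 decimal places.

108.00 mm

At z = 20.5 mm: the cube (footprint 22×17) is included at this height (perimeter 78.00 mm); the 15×20.5 cube at (7, 11.5) contributes its full rectangle (perimeter 71.00 mm); Taking the union: the regions partially overlap (shared area 82.50 mm²), so the edge portions inside another operand are dropped and the merged outline is re-measured after clipping — boundary = 108.00 mm. Overall, the cross-section is a single solid region. Total boundary length (outer) = 108.00 mm.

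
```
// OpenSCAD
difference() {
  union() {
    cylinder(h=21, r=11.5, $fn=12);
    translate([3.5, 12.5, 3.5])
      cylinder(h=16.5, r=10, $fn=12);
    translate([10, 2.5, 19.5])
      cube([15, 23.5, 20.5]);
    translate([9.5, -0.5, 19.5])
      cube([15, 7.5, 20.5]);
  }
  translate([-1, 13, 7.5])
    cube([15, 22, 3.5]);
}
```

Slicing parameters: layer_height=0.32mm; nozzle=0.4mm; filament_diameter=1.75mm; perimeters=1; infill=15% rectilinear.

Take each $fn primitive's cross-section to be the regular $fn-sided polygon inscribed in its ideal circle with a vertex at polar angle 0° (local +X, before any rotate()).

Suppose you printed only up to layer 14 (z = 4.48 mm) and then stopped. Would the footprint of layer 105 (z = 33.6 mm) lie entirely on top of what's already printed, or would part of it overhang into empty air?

Compare the two slices. At z = 4.48: the r=11.5 cylinder gives a regular 12-gon of circumradius 11.5 (constant along its height) (area = (12/2)·11.500²·sin(360°/12) = 396.75 mm²); the cylinder at (3.5, 12.5): section is a regular 12-gon, circumradius r=10 (area = (12/2)·10.000²·sin(360°/12) = 300.00 mm²); the cube at (10, 2.5) is absent (z outside [19.5, 40]); the cube at (9.5, -0.5) does not reach this height (z outside [19.5, 40]); Taking the union: the regions partially overlap — summed areas 696.75 mm² minus the doubly-counted overlap 92.29 mm² gives 604.46 mm² — area = 604.46 mm²; the cube at (-1, 13) does not reach this height (z outside [7.5, 11]); Subtracting the remaining from the first: none of the subtracted shapes is present at this height, so that combined region is unchanged — area = 604.46 mm². At z = 33.6: the cylinder does not reach this height (z outside [0, 21]); the cylinder at (3.5, 12.5) does not reach this height (z outside [3.5, 20]); the cube at (10, 2.5) (footprint 15×23.5) is included at this height (area 352.50 mm²); the cube at (9.5, -0.5) is present — its section is the full 15×7.5 rectangle (area 112.50 mm²); Merging all regions: the regions partially overlap — summed areas 465.00 mm² minus the doubly-counted overlap 65.25 mm² gives 399.75 mm² — area = 399.75 mm²; the cube at (-1, 13) is not intersected at this z (z outside [7.5, 11]); Subtracting the remaining from the first: none of the subtracted shapes is present at this height, so that combined region is unchanged — area = 399.75 mm². Checking containment: at z = 33.6 the cross-section extends beyond the z = 4.48 cross-section by about 358.12 mm².

part overhangs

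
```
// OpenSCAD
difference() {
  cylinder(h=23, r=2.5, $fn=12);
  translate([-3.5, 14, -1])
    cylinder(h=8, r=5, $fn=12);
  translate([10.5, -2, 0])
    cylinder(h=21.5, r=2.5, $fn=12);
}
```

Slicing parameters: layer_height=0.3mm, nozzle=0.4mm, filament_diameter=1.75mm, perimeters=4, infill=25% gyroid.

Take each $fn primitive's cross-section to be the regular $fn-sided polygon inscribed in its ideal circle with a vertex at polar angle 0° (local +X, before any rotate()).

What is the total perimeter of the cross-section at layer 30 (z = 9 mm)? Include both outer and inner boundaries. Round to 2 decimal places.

15.53 mm

At z = 9 mm: the r=2.5 cylinder gives a regular 12-gon of circumradius 2.5 (constant along its height) (perimeter = 2·12·2.500·sin(180°/12) = 15.53 mm); the cylinder at (-3.5, 14) is not intersected at this z (z outside [-1, 7]); the r=2.5 cylinder at (10.5, -2) gives a regular 12-gon of circumradius 2.5 (constant along its height) (perimeter = 2·12·2.500·sin(180°/12) = 15.53 mm); After the difference (first − rest): starting from the r=2.5 cylinder, the r=2.5 cylinder at (10.5, -2) misses the remaining region (no effect) — boundary = 15.53 mm. Overall, the cross-section is a single solid region. Total boundary length (outer) = 15.53 mm.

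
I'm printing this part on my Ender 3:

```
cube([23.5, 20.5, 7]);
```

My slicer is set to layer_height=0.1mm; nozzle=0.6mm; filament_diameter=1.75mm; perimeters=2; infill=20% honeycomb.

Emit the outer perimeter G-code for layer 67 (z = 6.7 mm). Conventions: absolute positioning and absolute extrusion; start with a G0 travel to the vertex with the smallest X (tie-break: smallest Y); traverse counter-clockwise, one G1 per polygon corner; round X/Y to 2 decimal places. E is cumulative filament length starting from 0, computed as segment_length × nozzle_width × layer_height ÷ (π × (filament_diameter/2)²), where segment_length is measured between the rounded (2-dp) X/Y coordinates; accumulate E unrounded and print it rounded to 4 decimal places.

At z = 6.7 mm: the cube is present — its section is the full 23.5×20.5 rectangle. The outline is a single polygon with 4 vertices. Extrusion per mm of travel: 0.6 × 0.1 / (π × 0.875²) = 0.024945. Accumulating E over each segment gives final E = 2.1952.

G0 X0.00 Y0.00 Z6.70
G1 X23.50 Y0.00 E0.5862
G1 X23.50 Y20.50 E1.0976
G1 X0.00 Y20.50 E1.6838
G1 X0.00 Y0.00 E2.1952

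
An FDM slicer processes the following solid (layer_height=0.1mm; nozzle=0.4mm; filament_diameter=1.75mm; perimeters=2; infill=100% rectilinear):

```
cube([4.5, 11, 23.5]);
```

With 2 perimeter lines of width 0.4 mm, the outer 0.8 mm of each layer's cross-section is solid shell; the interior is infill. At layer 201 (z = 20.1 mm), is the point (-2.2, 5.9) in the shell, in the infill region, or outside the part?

outside

At z = 20.1 mm: the cube is present — its section is the full 4.5×11 rectangle. Overall, the cross-section is a single solid region. The nearest boundary edge runs (0.00, 11.00)→(0.00, 0.00); distance from the point to it = 2.20 mm. The point is not inside any of the regions above, so it lies outside the cross-section (2.20 mm from the nearest boundary).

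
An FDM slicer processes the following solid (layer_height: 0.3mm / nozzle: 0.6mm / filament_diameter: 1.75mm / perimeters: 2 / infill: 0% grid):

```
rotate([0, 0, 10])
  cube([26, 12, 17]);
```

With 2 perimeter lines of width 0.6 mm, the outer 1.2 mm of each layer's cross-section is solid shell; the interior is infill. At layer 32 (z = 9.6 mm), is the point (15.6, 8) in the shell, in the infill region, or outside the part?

infill

At z = 9.6 mm: the cube (footprint 26×12) is included at this height; (whole slice rotated 10° about Z — lengths, areas and connectivity unchanged). Overall, the cross-section is a single solid region. Undo the 10° rotation: the query point maps to (16.752, 5.170) in the un-rotated model frame. The nearest boundary edge runs (0.00, 0.00)→(26.00, 0.00); distance from the point to it = 5.17 mm. The point is inside the cross-section and 5.17 mm from the nearest boundary — more than the 1.2 mm shell width (2 × 0.6), so it's in the infill interior.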